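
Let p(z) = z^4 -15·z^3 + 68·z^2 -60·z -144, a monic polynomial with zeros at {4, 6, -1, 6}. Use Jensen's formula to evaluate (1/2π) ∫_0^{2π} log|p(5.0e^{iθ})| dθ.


Zeros: -1, 4, 6, 6; r = 5.0.
Inside |z| < r: -1, 4. Outside (|z| ≥ r): 6, 6.
p(0) = -144, so log|p(0)| = log(144) = 4.9698.
Apply Jensen: I(r) = log|p(0)| + Σ_k log(r/|z_k|), summed over zeros inside |z| < r.
  log(r/|z_k|) for z_k = 4: log(5.0/4) = 0.2231
  log(r/|z_k|) for z_k = -1: log(5.0/1) = 1.6094
  Outside zeros (6, 6) contribute nothing to the Jensen sum.
Sum over inside zeros: 1.8326.
I(r) = log|p(0)| + (inside sum) = 4.9698 + 1.8326 = 6.8024.
Note: since some zeros are outside |z| ≤ r, the simplified n·log(r) form does NOT apply — only the inside zeros contribute.

I(r) ≈ 6.8024.


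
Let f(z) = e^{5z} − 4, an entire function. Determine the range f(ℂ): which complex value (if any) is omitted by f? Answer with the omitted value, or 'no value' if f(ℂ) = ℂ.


Little Picard bounds the complement of f(ℂ) to at most one point.
e^{5z} is never zero on ℂ, so 1·e^{5z} takes every value in ℂ ∖ {0}. Adding -4 shifts the range to ℂ ∖ {-4}. Thus f omits exactly the value -4.

Omitted value: -4.


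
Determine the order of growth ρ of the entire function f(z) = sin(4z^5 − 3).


Write sin(w) = (e^{iw} ± e^{−iw})/(2 or 2i), so |sin(w)| ≤ e^{|w|}. With w = 4z^5 − 3, |w| ≤ 4r^5 + 3 on |z|=r, giving M(r) ≤ e^{4r^5 + 3} and ρ ≤ 5. For the lower bound, choose z on |z|=r with 4z^5 purely imaginary of modulus 4r^5; then |sin(4z^5 − 3)| grows like e^{4r^5}/2, so ρ ≥ 5. Hence ρ = 5.
Therefore ρ = 5.

Order ρ = 5.


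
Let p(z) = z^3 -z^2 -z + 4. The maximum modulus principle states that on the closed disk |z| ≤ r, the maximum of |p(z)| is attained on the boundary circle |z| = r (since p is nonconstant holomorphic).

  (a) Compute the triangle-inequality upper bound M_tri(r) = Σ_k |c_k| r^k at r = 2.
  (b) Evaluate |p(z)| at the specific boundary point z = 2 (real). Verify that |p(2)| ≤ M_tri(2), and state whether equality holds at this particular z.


Coefficients: c_0 = 4, c_1 = -1, c_2 = -1, c_3 = 1. Radius r = 2.
Part (a). Triangle bound: M_tri(r) = Σ_k |c_k| r^k
  = |4|·2^0 + |-1|·2^1 + |-1|·2^2 + |1|·2^3
  = 4 + 2 + 4 + 8 = 18.
This bounds M(r) := max_{|z|=r} |p(z)| from above; equality holds iff all terms c_k z^k can be made to align in phase at a single z on |z|=r.
Part (b). At z = 2 (real, on the circle |z| = r):
  p(2) = (4)·2^0 + (-1)·2^1 + (-1)·2^2 + (1)·2^3 = 6.
  |p(2)| = 6.
Check: |p(2)| = 6 ≤ 18 = M_tri(2). ✓ Equality does not hold at z = 2 (the coefficients have mixed signs, so the terms do not all align in phase there).

M_tri(2) = 18; |p(2)| = 6; equality at z=2: no.


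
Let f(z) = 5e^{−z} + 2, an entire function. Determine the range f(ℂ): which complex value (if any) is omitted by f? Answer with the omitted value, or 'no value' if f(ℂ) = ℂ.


Little Picard bounds the complement of f(ℂ) to at most one point.
e^{−z} is never zero on ℂ, so 5·e^{−z} takes every value in ℂ ∖ {0}. Adding 2 shifts the range to ℂ ∖ {2}. Thus f omits exactly the value 2.

Omitted value: 2.


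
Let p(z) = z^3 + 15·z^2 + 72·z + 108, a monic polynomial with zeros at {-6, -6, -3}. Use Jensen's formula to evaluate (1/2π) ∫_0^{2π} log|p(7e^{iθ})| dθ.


Zeros: -6, -6, -3; r = 7.
Inside |z| < r: -6, -6, -3. Outside (|z| ≥ r): ∅.
p(0) = 108, so log|p(0)| = log(108) = 4.6821.
Apply Jensen: I(r) = log|p(0)| + Σ_k log(r/|z_k|), summed over zeros inside |z| < r.
  log(r/|z_k|) for z_k = -6: log(7/6) = 0.1542
  log(r/|z_k|) for z_k = -6: log(7/6) = 0.1542
  log(r/|z_k|) for z_k = -3: log(7/3) = 0.8473
Sum over inside zeros: 1.1556.
I(r) = log|p(0)| + (inside sum) = 4.6821 + 1.1556 = 5.8377.
Closed form (all zeros inside, monic): I(r) = n·log(r) = 3·log(7) = 5.8377. ✓

I(r) ≈ 5.8377.


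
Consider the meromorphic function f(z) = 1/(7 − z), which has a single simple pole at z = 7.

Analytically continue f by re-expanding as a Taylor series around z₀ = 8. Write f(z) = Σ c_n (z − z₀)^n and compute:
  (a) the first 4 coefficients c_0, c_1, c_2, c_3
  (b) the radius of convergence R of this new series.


Let w = z − z₀, so z = z₀ + w.
Then 7 − z = 7 − (z₀ + w) = (7 − z₀) − w = -1 − w.
f(z) = 1/(-1 − w) = (1/(-1)) · 1/(1 − w/(-1)) = Σ_{n≥0} w^n / (-1)^(n+1).
So c_n = 1/(-1)^(n+1):
  c_0 = 1/(-1)^1 = -1.
  c_1 = 1/(-1)^2 = 1.
  c_2 = 1/(-1)^3 = -1.
  c_3 = 1/(-1)^4 = 1.
The series is valid for |w/d| < 1, i.e. |z − z₀| < |d|.
Radius of convergence: R = |7 − z₀| = |-1| = 1 (distance from z₀ to the singularity z = 7).

c_0 = -1, c_1 = 1, c_2 = -1, c_3 = 1; R = 1.


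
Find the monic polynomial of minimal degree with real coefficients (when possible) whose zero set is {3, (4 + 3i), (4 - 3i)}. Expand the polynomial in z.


The polynomial is p(z) = ∏_{α ∈ S} (z − α), where S = {3, (4 + 3i), (4 - 3i)}.
Expanding the product yields: p(z) = z^3 -11·z^2 + 49·z -75.
Note conjugate pairs combine to real quadratics: (z − (4+3i))(z − (4−3i)) = z² − 8z + 25.
The resulting polynomial has degree 3 and real coefficients as required.

p(z) = z^3 -11·z^2 + 49·z -75.


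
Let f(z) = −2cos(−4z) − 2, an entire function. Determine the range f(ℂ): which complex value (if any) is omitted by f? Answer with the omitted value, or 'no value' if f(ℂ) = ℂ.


Little Picard bounds the complement of f(ℂ) to at most one point.
cos is entire and surjective onto ℂ: for every w ∈ ℂ, cos(ζ) = w has a solution ζ ∈ ℂ (e.g., via the complex inverse arccos). With ζ = −4z this gives z = ζ/(-4). Then -2·cos(−4z) takes every value in -2·ℂ = ℂ, and adding -2 is a bijection of ℂ. So f is surjective and omits no value. (Note: only on the real line is cos bounded by [−1, 1].)

Omitted value: no value.


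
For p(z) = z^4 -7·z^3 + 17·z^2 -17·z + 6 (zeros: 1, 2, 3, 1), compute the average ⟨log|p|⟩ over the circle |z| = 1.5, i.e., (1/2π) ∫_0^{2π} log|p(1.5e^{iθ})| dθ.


Zeros: 1, 1, 2, 3; r = 1.5.
Inside |z| < r: 1, 1. Outside (|z| ≥ r): 2, 3.
p(0) = 6, so log|p(0)| = log(6) = 1.7918.
Apply Jensen: I(r) = log|p(0)| + Σ_k log(r/|z_k|), summed over zeros inside |z| < r.
  log(r/|z_k|) for z_k = 1: log(1.5/1) = 0.4055
  log(r/|z_k|) for z_k = 1: log(1.5/1) = 0.4055
  Outside zeros (2, 3) contribute nothing to the Jensen sum.
Sum over inside zeros: 0.8109.
I(r) = log|p(0)| + (inside sum) = 1.7918 + 0.8109 = 2.6027.
Note: since some zeros are outside |z| ≤ r, the simplified n·log(r) form does NOT apply — only the inside zeros contribute.

I(r) ≈ 2.6027.


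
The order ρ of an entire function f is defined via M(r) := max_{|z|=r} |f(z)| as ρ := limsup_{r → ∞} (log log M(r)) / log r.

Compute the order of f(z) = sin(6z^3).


Write sin(w) = (e^{iw} ± e^{−iw})/(2 or 2i), so |sin(w)| ≤ e^{|w|}. With w = 6z^3, |w| ≤ 6r^3 + 0 on |z|=r, giving M(r) ≤ e^{6r^3 + 0} and ρ ≤ 3. For the lower bound, choose z on |z|=r with 6z^3 purely imaginary of modulus 6r^3; then |sin(6z^3)| grows like e^{6r^3}/2, so ρ ≥ 3. Hence ρ = 3.
Therefore ρ = 3.

Order ρ = 3.


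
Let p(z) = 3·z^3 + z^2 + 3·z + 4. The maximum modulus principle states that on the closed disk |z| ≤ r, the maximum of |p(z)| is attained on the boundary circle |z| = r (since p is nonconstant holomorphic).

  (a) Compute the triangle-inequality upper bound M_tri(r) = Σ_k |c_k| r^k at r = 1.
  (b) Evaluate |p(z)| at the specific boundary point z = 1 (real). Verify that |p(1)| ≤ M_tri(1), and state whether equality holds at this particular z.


Coefficients: c_0 = 4, c_1 = 3, c_2 = 1, c_3 = 3. Radius r = 1.
Part (a). Triangle bound: M_tri(r) = Σ_k |c_k| r^k
  = |4|·1^0 + |3|·1^1 + |1|·1^2 + |3|·1^3
  = 4 + 3 + 1 + 3 = 11.
This bounds M(r) := max_{|z|=r} |p(z)| from above; equality holds iff all terms c_k z^k can be made to align in phase at a single z on |z|=r.
Part (b). At z = 1 (real, on the circle |z| = r):
  p(1) = (4)·1^0 + (3)·1^1 + (1)·1^2 + (3)·1^3 = 11.
  |p(1)| = 11.
Since all nonzero coefficients share the same sign, |p(1)| = 11 = M_tri(1); the triangle bound is attained at z = 1, so in fact M(r) = 11.

M_tri(1) = 11; |p(1)| = 11; equality at z=1: yes.


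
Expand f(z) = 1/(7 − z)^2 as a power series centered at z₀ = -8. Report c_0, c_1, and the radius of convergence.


Let w = z − z₀, so z = z₀ + w.
Then 7 − z = 7 − (z₀ + w) = (7 − z₀) − w = 15 − w.
f(z) = 1/(15 − w)^2 = (1/(15)^2) · (1 − w/(15))^{−2}.
By the binomial series (1−u)^{−2} = Σ_{n≥0} C(n+1, 1) u^n for |u|<1, with u = w/(15):
  c_n = C(n+1, 1) / (15)^(n+2).
  c_0 = 1/(15)^2 = 1/225.
  c_1 = 2/(15)^3 = 2/3375.
The series is valid for |w/d| < 1, i.e. |z − z₀| < |d|.
Radius of convergence: R = |7 − z₀| = |15| = 15 (distance from z₀ to the singularity z = 7).

c_0 = 1/225, c_1 = 2/3375; R = 15.


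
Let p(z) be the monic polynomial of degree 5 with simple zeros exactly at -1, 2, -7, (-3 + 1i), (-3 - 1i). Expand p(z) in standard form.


The polynomial is p(z) = ∏_{α ∈ S} (z − α), where S = {-1, 2, -7, (-3 + 1i), (-3 - 1i)}.
Expanding the product yields: p(z) = z^5 + 12·z^4 + 37·z^3 -8·z^2 -174·z -140.
Note conjugate pairs combine to real quadratics: (z − (-3+1i))(z − (-3−1i)) = z² + 6z + 10.
The resulting polynomial has degree 5 and real coefficients as required.

p(z) = z^5 + 12·z^4 + 37·z^3 -8·z^2 -174·z -140.


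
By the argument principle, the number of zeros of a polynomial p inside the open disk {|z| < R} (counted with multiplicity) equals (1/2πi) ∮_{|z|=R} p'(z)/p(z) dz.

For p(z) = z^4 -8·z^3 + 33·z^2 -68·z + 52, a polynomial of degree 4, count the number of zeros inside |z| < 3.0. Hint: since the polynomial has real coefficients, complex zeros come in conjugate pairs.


The zeros of p are: (2 + 3i), (2 - 3i), 2, 2.
Their magnitudes are: 3.606, 3.606, 2, 2.
Zeros with |z| < R = 3.0: 2, 2.
Count = 2.
By the argument principle, (1/2πi) ∮_{|z|=R} p'(z)/p(z) dz equals exactly this count.

Number of zeros inside |z| < 3.0: 2.


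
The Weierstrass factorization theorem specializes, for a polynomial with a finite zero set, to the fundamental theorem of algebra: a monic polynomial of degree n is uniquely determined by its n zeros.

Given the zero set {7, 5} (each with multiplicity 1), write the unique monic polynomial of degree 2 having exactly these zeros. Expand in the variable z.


The polynomial is p(z) = ∏_{α ∈ S} (z − α), where S = {7, 5}.
Expanding the product yields: p(z) = z^2 -12·z + 35.
The resulting polynomial has degree 2 and real coefficients as required.

p(z) = z^2 -12·z + 35.


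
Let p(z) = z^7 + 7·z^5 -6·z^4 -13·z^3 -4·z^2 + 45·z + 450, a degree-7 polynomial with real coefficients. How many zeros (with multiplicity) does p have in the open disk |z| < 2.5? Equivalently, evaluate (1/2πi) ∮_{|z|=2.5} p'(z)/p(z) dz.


The zeros of p are: -2, (-1 + 2i), (-1 - 2i), (2 + 1i), (2 - 1i), (0 + 3i), (0 - 3i).
Their magnitudes are: 2, 2.236, 2.236, 2.236, 2.236, 3, 3.
Zeros with |z| < R = 2.5: -2, (-1 + 2i), (-1 - 2i), (2 + 1i), (2 - 1i).
Count = 5.
By the argument principle, (1/2πi) ∮_{|z|=R} p'(z)/p(z) dz equals exactly this count.

Number of zeros inside |z| < 2.5: 5.


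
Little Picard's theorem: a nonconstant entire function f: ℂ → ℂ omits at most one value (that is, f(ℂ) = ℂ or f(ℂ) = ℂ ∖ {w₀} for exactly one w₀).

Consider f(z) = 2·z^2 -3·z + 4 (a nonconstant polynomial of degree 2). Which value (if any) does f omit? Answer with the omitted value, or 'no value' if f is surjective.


Little Picard bounds the complement of f(ℂ) to at most one point.
For every w ∈ ℂ, the equation p(z) − w = 0 is a nonconstant polynomial in z and hence has at least one root by the fundamental theorem of algebra. So p is surjective onto ℂ, omitting no value.

Omitted value: no value.


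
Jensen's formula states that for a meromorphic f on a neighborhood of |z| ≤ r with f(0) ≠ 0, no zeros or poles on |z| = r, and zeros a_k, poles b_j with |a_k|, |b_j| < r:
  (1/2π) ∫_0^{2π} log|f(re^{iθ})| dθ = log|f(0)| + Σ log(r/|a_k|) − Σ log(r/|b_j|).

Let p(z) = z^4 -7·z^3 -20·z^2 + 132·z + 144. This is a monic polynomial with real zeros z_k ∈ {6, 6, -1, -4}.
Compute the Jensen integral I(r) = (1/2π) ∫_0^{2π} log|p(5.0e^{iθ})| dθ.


Zeros: -4, -1, 6, 6; r = 5.0.
Inside |z| < r: -4, -1. Outside (|z| ≥ r): 6, 6.
p(0) = 144, so log|p(0)| = log(144) = 4.9698.
Apply Jensen: I(r) = log|p(0)| + Σ_k log(r/|z_k|), summed over zeros inside |z| < r.
  log(r/|z_k|) for z_k = -1: log(5.0/1) = 1.6094
  log(r/|z_k|) for z_k = -4: log(5.0/4) = 0.2231
  Outside zeros (6, 6) contribute nothing to the Jensen sum.
Sum over inside zeros: 1.8326.
I(r) = log|p(0)| + (inside sum) = 4.9698 + 1.8326 = 6.8024.
Note: since some zeros are outside |z| ≤ r, the simplified n·log(r) form does NOT apply — only the inside zeros contribute.

I(r) ≈ 6.8024.


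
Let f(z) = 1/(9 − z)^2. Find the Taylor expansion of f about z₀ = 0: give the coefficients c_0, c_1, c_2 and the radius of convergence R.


Let w = z − z₀, so z = z₀ + w.
Then 9 − z = 9 − (z₀ + w) = (9 − z₀) − w = 9 − w.
f(z) = 1/(9 − w)^2 = (1/(9)^2) · (1 − w/(9))^{−2}.
By the binomial series (1−u)^{−2} = Σ_{n≥0} C(n+1, 1) u^n for |u|<1, with u = w/(9):
  c_n = C(n+1, 1) / (9)^(n+2).
  c_0 = 1/(9)^2 = 1/81.
  c_1 = 2/(9)^3 = 2/729.
  c_2 = 3/(9)^4 = 1/2187.
The series is valid for |w/d| < 1, i.e. |z − z₀| < |d|.
Radius of convergence: R = |9 − z₀| = |9| = 9 (distance from z₀ to the singularity z = 9).

c_0 = 1/81, c_1 = 2/729, c_2 = 1/2187; R = 9.


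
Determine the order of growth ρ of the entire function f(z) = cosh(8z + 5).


cosh(w) is a linear combination of e^{iw} and e^{−iw} (or e^w, e^{−w} in the hyperbolic case), so |cosh(w)| ≤ e^{|w|}. With w = 8z + 5, |w| ≤ 8|z| + 5 = 8r + 5 on |z| = r, giving M(r) ≤ e^{8r + 5}, so ρ ≤ 1. On a suitable ray (z = it for sin/cos; z = t for sinh/cosh, t real → ∞), |cosh(8z + 5)| grows like e^{8|t|}/2, so ρ ≥ 1. Hence ρ = 1.
Therefore ρ = 1.

Order ρ = 1.


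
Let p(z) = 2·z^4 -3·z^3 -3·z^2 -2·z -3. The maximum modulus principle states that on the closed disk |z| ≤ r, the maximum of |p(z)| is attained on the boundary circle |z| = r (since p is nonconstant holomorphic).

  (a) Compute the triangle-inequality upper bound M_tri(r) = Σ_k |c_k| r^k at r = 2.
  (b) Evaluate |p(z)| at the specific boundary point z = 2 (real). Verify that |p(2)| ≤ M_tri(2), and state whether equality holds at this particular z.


Coefficients: c_0 = -3, c_1 = -2, c_2 = -3, c_3 = -3, c_4 = 2. Radius r = 2.
Part (a). Triangle bound: M_tri(r) = Σ_k |c_k| r^k
  = |-3|·2^0 + |-2|·2^1 + |-3|·2^2 + |-3|·2^3 + |2|·2^4
  = 3 + 4 + 12 + 24 + 32 = 75.
This bounds M(r) := max_{|z|=r} |p(z)| from above; equality holds iff all terms c_k z^k can be made to align in phase at a single z on |z|=r.
Part (b). At z = 2 (real, on the circle |z| = r):
  p(2) = (-3)·2^0 + (-2)·2^1 + (-3)·2^2 + (-3)·2^3 + (2)·2^4 = -11.
  |p(2)| = 11.
Check: |p(2)| = 11 ≤ 75 = M_tri(2). ✓ Equality does not hold at z = 2 (the coefficients have mixed signs, so the terms do not all align in phase there).

M_tri(2) = 75; |p(2)| = 11; equality at z=2: no.


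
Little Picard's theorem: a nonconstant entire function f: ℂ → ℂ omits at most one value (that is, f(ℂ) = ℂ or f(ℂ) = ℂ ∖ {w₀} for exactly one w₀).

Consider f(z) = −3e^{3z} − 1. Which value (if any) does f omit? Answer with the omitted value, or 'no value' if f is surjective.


Little Picard bounds the complement of f(ℂ) to at most one point.
e^{3z} is never zero on ℂ, so -3·e^{3z} takes every value in ℂ ∖ {0}. Adding -1 shifts the range to ℂ ∖ {-1}. Thus f omits exactly the value -1.

Omitted value: -1.


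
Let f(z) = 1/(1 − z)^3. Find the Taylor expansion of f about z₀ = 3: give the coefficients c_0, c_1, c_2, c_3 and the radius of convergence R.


Let w = z − z₀, so z = z₀ + w.
Then 1 − z = 1 − (z₀ + w) = (1 − z₀) − w = -2 − w.
f(z) = 1/(-2 − w)^3 = (1/(-2)^3) · (1 − w/(-2))^{−3}.
By the binomial series (1−u)^{−3} = Σ_{n≥0} C(n+2, 2) u^n for |u|<1, with u = w/(-2):
  c_n = C(n+2, 2) / (-2)^(n+3).
  c_0 = 1/(-2)^3 = -1/8.
  c_1 = 3/(-2)^4 = 3/16.
  c_2 = 6/(-2)^5 = -3/16.
  c_3 = 10/(-2)^6 = 5/32.
The series is valid for |w/d| < 1, i.e. |z − z₀| < |d|.
Radius of convergence: R = |1 − z₀| = |-2| = 2 (distance from z₀ to the singularity z = 1).

c_0 = -1/8, c_1 = 3/16, c_2 = -3/16, c_3 = 5/32; R = 2.


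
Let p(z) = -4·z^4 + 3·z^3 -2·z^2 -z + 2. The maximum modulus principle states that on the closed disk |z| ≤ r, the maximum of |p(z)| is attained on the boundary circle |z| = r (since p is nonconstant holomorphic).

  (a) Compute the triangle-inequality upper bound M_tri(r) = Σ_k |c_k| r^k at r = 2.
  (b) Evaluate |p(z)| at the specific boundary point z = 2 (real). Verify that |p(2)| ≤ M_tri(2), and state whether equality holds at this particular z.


Coefficients: c_0 = 2, c_1 = -1, c_2 = -2, c_3 = 3, c_4 = -4. Radius r = 2.
Part (a). Triangle bound: M_tri(r) = Σ_k |c_k| r^k
  = |2|·2^0 + |-1|·2^1 + |-2|·2^2 + |3|·2^3 + |-4|·2^4
  = 2 + 2 + 8 + 24 + 64 = 100.
This bounds M(r) := max_{|z|=r} |p(z)| from above; equality holds iff all terms c_k z^k can be made to align in phase at a single z on |z|=r.
Part (b). At z = 2 (real, on the circle |z| = r):
  p(2) = (2)·2^0 + (-1)·2^1 + (-2)·2^2 + (3)·2^3 + (-4)·2^4 = -48.
  |p(2)| = 48.
Check: |p(2)| = 48 ≤ 100 = M_tri(2). ✓ Equality does not hold at z = 2 (the coefficients have mixed signs, so the terms do not all align in phase there).

M_tri(2) = 100; |p(2)| = 48; equality at z=2: no.


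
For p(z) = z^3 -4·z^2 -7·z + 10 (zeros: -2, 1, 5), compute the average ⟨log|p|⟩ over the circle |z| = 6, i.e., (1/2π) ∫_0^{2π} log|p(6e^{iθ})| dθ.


Zeros: -2, 1, 5; r = 6.
Inside |z| < r: -2, 1, 5. Outside (|z| ≥ r): ∅.
p(0) = 10, so log|p(0)| = log(10) = 2.3026.
Apply Jensen: I(r) = log|p(0)| + Σ_k log(r/|z_k|), summed over zeros inside |z| < r.
  log(r/|z_k|) for z_k = -2: log(6/2) = 1.0986
  log(r/|z_k|) for z_k = 1: log(6/1) = 1.7918
  log(r/|z_k|) for z_k = 5: log(6/5) = 0.1823
Sum over inside zeros: 3.0727.
I(r) = log|p(0)| + (inside sum) = 2.3026 + 3.0727 = 5.3753.
Closed form (all zeros inside, monic): I(r) = n·log(r) = 3·log(6) = 5.3753. ✓

I(r) ≈ 5.3753.


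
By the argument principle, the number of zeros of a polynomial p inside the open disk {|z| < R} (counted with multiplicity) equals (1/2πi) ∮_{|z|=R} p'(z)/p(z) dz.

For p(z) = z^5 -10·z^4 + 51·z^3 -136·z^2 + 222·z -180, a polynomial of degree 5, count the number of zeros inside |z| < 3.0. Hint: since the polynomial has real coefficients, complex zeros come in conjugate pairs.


The zeros of p are: 2, (1 + 2i), (1 - 2i), (3 + 3i), (3 - 3i).
Their magnitudes are: 2, 2.236, 2.236, 4.243, 4.243.
Zeros with |z| < R = 3.0: 2, (1 + 2i), (1 - 2i).
Count = 3.
By the argument principle, (1/2πi) ∮_{|z|=R} p'(z)/p(z) dz equals exactly this count.

Number of zeros inside |z| < 3.0: 3.


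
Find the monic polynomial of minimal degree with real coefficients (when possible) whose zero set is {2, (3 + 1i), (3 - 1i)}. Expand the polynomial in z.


The polynomial is p(z) = ∏_{α ∈ S} (z − α), where S = {2, (3 + 1i), (3 - 1i)}.
Expanding the product yields: p(z) = z^3 -8·z^2 + 22·z -20.
Note conjugate pairs combine to real quadratics: (z − (3+1i))(z − (3−1i)) = z² − 6z + 10.
The resulting polynomial has degree 3 and real coefficients as required.

p(z) = z^3 -8·z^2 + 22·z -20.


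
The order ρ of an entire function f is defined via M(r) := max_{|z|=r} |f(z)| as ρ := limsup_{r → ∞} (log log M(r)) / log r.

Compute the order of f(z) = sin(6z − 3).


sin(w) is a linear combination of e^{iw} and e^{−iw} (or e^w, e^{−w} in the hyperbolic case), so |sin(w)| ≤ e^{|w|}. With w = 6z − 3, |w| ≤ 6|z| + 3 = 6r + 3 on |z| = r, giving M(r) ≤ e^{6r + 3}, so ρ ≤ 1. On a suitable ray (z = it for sin/cos; z = t for sinh/cosh, t real → ∞), |sin(6z − 3)| grows like e^{6|t|}/2, so ρ ≥ 1. Hence ρ = 1.
Therefore ρ = 1.

Order ρ = 1.


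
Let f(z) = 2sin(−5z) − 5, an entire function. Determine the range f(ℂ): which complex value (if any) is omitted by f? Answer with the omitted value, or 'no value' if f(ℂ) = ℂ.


Little Picard bounds the complement of f(ℂ) to at most one point.
sin is entire and surjective onto ℂ: for every w ∈ ℂ, sin(ζ) = w has a solution ζ ∈ ℂ (e.g., via the complex inverse arcsin). With ζ = −5z this gives z = ζ/(-5). Then 2·sin(−5z) takes every value in 2·ℂ = ℂ, and adding -5 is a bijection of ℂ. So f is surjective and omits no value. (Note: only on the real line is sin bounded by [−1, 1].)

Omitted value: no value.


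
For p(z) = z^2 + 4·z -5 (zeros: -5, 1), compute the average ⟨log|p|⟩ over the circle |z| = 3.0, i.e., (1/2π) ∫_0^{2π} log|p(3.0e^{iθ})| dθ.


Zeros: -5, 1; r = 3.0.
Inside |z| < r: 1. Outside (|z| ≥ r): -5.
p(0) = -5, so log|p(0)| = log(5) = 1.6094.
Apply Jensen: I(r) = log|p(0)| + Σ_k log(r/|z_k|), summed over zeros inside |z| < r.
  log(r/|z_k|) for z_k = 1: log(3.0/1) = 1.0986
  Outside zeros (-5) contribute nothing to the Jensen sum.
Sum over inside zeros: 1.0986.
I(r) = log|p(0)| + (inside sum) = 1.6094 + 1.0986 = 2.7081.
Note: since some zeros are outside |z| ≤ r, the simplified n·log(r) form does NOT apply — only the inside zeros contribute.

I(r) ≈ 2.7081.


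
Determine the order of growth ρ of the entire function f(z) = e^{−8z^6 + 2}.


|e^{−8z^6 + 2}| = e^{Re(-8·z^6) + 2} ≤ e^{8|z|^6 + 2} = e^{8r^6 + 2} on |z| = r, so ρ ≤ 6. Choosing z on |z|=r so that -8·z^6 is real positive (always possible by picking arg z appropriately) gives |f(z)| = e^{8r^6 + 2}, matching the bound. The additive constant 2 does not affect log log M(r) ~ 6·log r. Hence ρ = 6.
Therefore ρ = 6.

Order ρ = 6.


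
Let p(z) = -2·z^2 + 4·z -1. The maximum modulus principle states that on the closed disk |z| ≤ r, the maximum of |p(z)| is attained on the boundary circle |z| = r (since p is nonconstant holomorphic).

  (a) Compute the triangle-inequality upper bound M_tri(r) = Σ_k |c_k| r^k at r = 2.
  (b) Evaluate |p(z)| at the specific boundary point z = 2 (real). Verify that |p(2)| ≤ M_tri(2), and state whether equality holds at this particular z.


Coefficients: c_0 = -1, c_1 = 4, c_2 = -2. Radius r = 2.
Part (a). Triangle bound: M_tri(r) = Σ_k |c_k| r^k
  = |-1|·2^0 + |4|·2^1 + |-2|·2^2
  = 1 + 8 + 8 = 17.
This bounds M(r) := max_{|z|=r} |p(z)| from above; equality holds iff all terms c_k z^k can be made to align in phase at a single z on |z|=r.
Part (b). At z = 2 (real, on the circle |z| = r):
  p(2) = (-1)·2^0 + (4)·2^1 + (-2)·2^2 = -1.
  |p(2)| = 1.
Check: |p(2)| = 1 ≤ 17 = M_tri(2). ✓ Equality does not hold at z = 2 (the coefficients have mixed signs, so the terms do not all align in phase there).

M_tri(2) = 17; |p(2)| = 1; equality at z=2: no.


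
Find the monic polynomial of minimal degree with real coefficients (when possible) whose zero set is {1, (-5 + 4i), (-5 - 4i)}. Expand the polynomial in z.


The polynomial is p(z) = ∏_{α ∈ S} (z − α), where S = {1, (-5 + 4i), (-5 - 4i)}.
Expanding the product yields: p(z) = z^3 + 9·z^2 + 31·z -41.
Note conjugate pairs combine to real quadratics: (z − (-5+4i))(z − (-5−4i)) = z² + 10z + 41.
The resulting polynomial has degree 3 and real coefficients as required.

p(z) = z^3 + 9·z^2 + 31·z -41.


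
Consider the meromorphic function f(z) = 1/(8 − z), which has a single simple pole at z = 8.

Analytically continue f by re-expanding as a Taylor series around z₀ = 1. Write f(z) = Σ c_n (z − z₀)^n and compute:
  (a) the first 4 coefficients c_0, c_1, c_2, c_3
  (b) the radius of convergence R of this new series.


Let w = z − z₀, so z = z₀ + w.
Then 8 − z = 8 − (z₀ + w) = (8 − z₀) − w = 7 − w.
f(z) = 1/(7 − w) = (1/(7)) · 1/(1 − w/(7)) = Σ_{n≥0} w^n / (7)^(n+1).
So c_n = 1/(7)^(n+1):
  c_0 = 1/(7)^1 = 1/7.
  c_1 = 1/(7)^2 = 1/49.
  c_2 = 1/(7)^3 = 1/343.
  c_3 = 1/(7)^4 = 1/2401.
The series is valid for |w/d| < 1, i.e. |z − z₀| < |d|.
Radius of convergence: R = |8 − z₀| = |7| = 7 (distance from z₀ to the singularity z = 8).

c_0 = 1/7, c_1 = 1/49, c_2 = 1/343, c_3 = 1/2401; R = 7.


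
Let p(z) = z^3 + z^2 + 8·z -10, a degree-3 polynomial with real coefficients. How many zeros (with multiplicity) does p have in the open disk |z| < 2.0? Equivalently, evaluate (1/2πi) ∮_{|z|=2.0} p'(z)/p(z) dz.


The zeros of p are: 1, (-1 + 3i), (-1 - 3i).
Their magnitudes are: 1, 3.162, 3.162.
Zeros with |z| < R = 2.0: 1.
Count = 1.
By the argument principle, (1/2πi) ∮_{|z|=R} p'(z)/p(z) dz equals exactly this count.

Number of zeros inside |z| < 2.0: 1.


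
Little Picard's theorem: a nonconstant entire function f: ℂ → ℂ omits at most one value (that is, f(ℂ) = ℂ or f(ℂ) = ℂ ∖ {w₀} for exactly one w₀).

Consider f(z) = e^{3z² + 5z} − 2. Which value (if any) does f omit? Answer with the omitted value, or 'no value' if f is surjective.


Little Picard bounds the complement of f(ℂ) to at most one point.
The exponent g(z) = 3z² + 5z is a nonconstant polynomial, hence surjective onto ℂ. So e^{g(z)} takes every value in {e^w : w ∈ ℂ} = ℂ ∖ {0}. Adding -2 shifts the range to ℂ ∖ {-2}. f omits exactly -2.

Omitted value: -2.


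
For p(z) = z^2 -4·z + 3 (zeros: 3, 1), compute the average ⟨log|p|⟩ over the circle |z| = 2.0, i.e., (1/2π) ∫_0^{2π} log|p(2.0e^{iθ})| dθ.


Zeros: 1, 3; r = 2.0.
Inside |z| < r: 1. Outside (|z| ≥ r): 3.
p(0) = 3, so log|p(0)| = log(3) = 1.0986.
Apply Jensen: I(r) = log|p(0)| + Σ_k log(r/|z_k|), summed over zeros inside |z| < r.
  log(r/|z_k|) for z_k = 1: log(2.0/1) = 0.6931
  Outside zeros (3) contribute nothing to the Jensen sum.
Sum over inside zeros: 0.6931.
I(r) = log|p(0)| + (inside sum) = 1.0986 + 0.6931 = 1.7918.
Note: since some zeros are outside |z| ≤ r, the simplified n·log(r) form does NOT apply — only the inside zeros contribute.

I(r) ≈ 1.7918.


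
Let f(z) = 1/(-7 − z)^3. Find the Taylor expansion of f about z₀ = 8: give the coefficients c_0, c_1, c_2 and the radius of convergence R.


Let w = z − z₀, so z = z₀ + w.
Then -7 − z = -7 − (z₀ + w) = (-7 − z₀) − w = -15 − w.
f(z) = 1/(-15 − w)^3 = (1/(-15)^3) · (1 − w/(-15))^{−3}.
By the binomial series (1−u)^{−3} = Σ_{n≥0} C(n+2, 2) u^n for |u|<1, with u = w/(-15):
  c_n = C(n+2, 2) / (-15)^(n+3).
  c_0 = 1/(-15)^3 = -1/3375.
  c_1 = 3/(-15)^4 = 1/16875.
  c_2 = 6/(-15)^5 = -2/253125.
The series is valid for |w/d| < 1, i.e. |z − z₀| < |d|.
Radius of convergence: R = |-7 − z₀| = |-15| = 15 (distance from z₀ to the singularity z = -7).

c_0 = -1/3375, c_1 = 1/16875, c_2 = -2/253125; R = 15.


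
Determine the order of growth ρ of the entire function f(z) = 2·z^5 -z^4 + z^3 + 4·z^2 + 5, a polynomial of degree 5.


|f(z)| ≤ Σ|c_k|·r^k = O(r^5) as r → ∞. Polynomial growth is O(e^{r^ε}) for every ε > 0 (since r^5/e^{r^ε} → 0), so ρ ≤ ε for all ε > 0, i.e. ρ = 0. Every nonconstant polynomial has order 0.
Therefore ρ = 0.

Order ρ = 0.


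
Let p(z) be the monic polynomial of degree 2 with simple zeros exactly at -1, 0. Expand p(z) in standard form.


The polynomial is p(z) = ∏_{α ∈ S} (z − α), where S = {-1, 0}.
Expanding the product yields: p(z) = z^2 + z.
The resulting polynomial has degree 2 and real coefficients as required.

p(z) = z^2 + z.


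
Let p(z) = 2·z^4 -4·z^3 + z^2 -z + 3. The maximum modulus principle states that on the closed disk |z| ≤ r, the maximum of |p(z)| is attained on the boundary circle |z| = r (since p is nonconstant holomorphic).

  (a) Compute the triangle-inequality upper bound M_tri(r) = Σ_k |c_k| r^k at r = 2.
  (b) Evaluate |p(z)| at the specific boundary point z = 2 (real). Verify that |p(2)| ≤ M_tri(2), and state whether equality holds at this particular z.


Coefficients: c_0 = 3, c_1 = -1, c_2 = 1, c_3 = -4, c_4 = 2. Radius r = 2.
Part (a). Triangle bound: M_tri(r) = Σ_k |c_k| r^k
  = |3|·2^0 + |-1|·2^1 + |1|·2^2 + |-4|·2^3 + |2|·2^4
  = 3 + 2 + 4 + 32 + 32 = 73.
This bounds M(r) := max_{|z|=r} |p(z)| from above; equality holds iff all terms c_k z^k can be made to align in phase at a single z on |z|=r.
Part (b). At z = 2 (real, on the circle |z| = r):
  p(2) = (3)·2^0 + (-1)·2^1 + (1)·2^2 + (-4)·2^3 + (2)·2^4 = 5.
  |p(2)| = 5.
Check: |p(2)| = 5 ≤ 73 = M_tri(2). ✓ Equality does not hold at z = 2 (the coefficients have mixed signs, so the terms do not all align in phase there).

M_tri(2) = 73; |p(2)| = 5; equality at z=2: no.


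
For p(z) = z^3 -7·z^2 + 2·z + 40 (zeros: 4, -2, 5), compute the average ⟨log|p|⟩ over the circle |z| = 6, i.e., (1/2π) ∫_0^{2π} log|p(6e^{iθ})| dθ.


Zeros: -2, 4, 5; r = 6.
Inside |z| < r: -2, 4, 5. Outside (|z| ≥ r): ∅.
p(0) = 40, so log|p(0)| = log(40) = 3.6889.
Apply Jensen: I(r) = log|p(0)| + Σ_k log(r/|z_k|), summed over zeros inside |z| < r.
  log(r/|z_k|) for z_k = 4: log(6/4) = 0.4055
  log(r/|z_k|) for z_k = -2: log(6/2) = 1.0986
  log(r/|z_k|) for z_k = 5: log(6/5) = 0.1823
Sum over inside zeros: 1.6864.
I(r) = log|p(0)| + (inside sum) = 3.6889 + 1.6864 = 5.3753.
Closed form (all zeros inside, monic): I(r) = n·log(r) = 3·log(6) = 5.3753. ✓

I(r) ≈ 5.3753.


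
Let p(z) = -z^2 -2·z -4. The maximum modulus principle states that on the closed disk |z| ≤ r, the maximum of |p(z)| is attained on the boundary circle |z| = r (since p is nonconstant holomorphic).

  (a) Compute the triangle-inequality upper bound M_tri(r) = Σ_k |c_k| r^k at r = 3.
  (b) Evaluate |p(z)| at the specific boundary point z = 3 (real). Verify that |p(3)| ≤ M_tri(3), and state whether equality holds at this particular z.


Coefficients: c_0 = -4, c_1 = -2, c_2 = -1. Radius r = 3.
Part (a). Triangle bound: M_tri(r) = Σ_k |c_k| r^k
  = |-4|·3^0 + |-2|·3^1 + |-1|·3^2
  = 4 + 6 + 9 = 19.
This bounds M(r) := max_{|z|=r} |p(z)| from above; equality holds iff all terms c_k z^k can be made to align in phase at a single z on |z|=r.
Part (b). At z = 3 (real, on the circle |z| = r):
  p(3) = (-4)·3^0 + (-2)·3^1 + (-1)·3^2 = -19.
  |p(3)| = 19.
Since all nonzero coefficients share the same sign, |p(3)| = 19 = M_tri(3); the triangle bound is attained at z = 3, so in fact M(r) = 19.

M_tri(3) = 19; |p(3)| = 19; equality at z=3: yes.


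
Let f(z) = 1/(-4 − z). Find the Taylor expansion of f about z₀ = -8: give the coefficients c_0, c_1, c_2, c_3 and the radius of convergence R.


Let w = z − z₀, so z = z₀ + w.
Then -4 − z = -4 − (z₀ + w) = (-4 − z₀) − w = 4 − w.
f(z) = 1/(4 − w) = (1/(4)) · 1/(1 − w/(4)) = Σ_{n≥0} w^n / (4)^(n+1).
So c_n = 1/(4)^(n+1):
  c_0 = 1/(4)^1 = 1/4.
  c_1 = 1/(4)^2 = 1/16.
  c_2 = 1/(4)^3 = 1/64.
  c_3 = 1/(4)^4 = 1/256.
The series is valid for |w/d| < 1, i.e. |z − z₀| < |d|.
Radius of convergence: R = |-4 − z₀| = |4| = 4 (distance from z₀ to the singularity z = -4).

c_0 = 1/4, c_1 = 1/16, c_2 = 1/64, c_3 = 1/256; R = 4.


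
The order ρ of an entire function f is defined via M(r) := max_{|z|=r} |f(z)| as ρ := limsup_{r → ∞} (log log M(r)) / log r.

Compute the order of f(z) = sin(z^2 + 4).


Write sin(w) = (e^{iw} ± e^{−iw})/(2 or 2i), so |sin(w)| ≤ e^{|w|}. With w = z^2 + 4, |w| ≤ 1r^2 + 4 on |z|=r, giving M(r) ≤ e^{1r^2 + 4} and ρ ≤ 2. For the lower bound, choose z on |z|=r with 1z^2 purely imaginary of modulus 1r^2; then |sin(z^2 + 4)| grows like e^{1r^2}/2, so ρ ≥ 2. Hence ρ = 2.
Therefore ρ = 2.

Order ρ = 2.


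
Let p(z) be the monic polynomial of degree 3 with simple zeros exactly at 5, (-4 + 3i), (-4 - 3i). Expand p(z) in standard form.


The polynomial is p(z) = ∏_{α ∈ S} (z − α), where S = {5, (-4 + 3i), (-4 - 3i)}.
Expanding the product yields: p(z) = z^3 + 3·z^2 -15·z -125.
Note conjugate pairs combine to real quadratics: (z − (-4+3i))(z − (-4−3i)) = z² + 8z + 25.
The resulting polynomial has degree 3 and real coefficients as required.

p(z) = z^3 + 3·z^2 -15·z -125.


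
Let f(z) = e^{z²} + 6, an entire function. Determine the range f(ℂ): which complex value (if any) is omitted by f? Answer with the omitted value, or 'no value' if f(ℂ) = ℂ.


Little Picard bounds the complement of f(ℂ) to at most one point.
The exponent g(z) = z² is a nonconstant polynomial, hence surjective onto ℂ. So e^{g(z)} takes every value in {e^w : w ∈ ℂ} = ℂ ∖ {0}. Adding 6 shifts the range to ℂ ∖ {6}. f omits exactly 6.

Omitted value: 6.


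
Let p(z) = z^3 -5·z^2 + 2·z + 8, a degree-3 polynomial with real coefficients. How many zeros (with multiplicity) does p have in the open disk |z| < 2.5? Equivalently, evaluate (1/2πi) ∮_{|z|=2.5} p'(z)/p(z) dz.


The zeros of p are: 2, 4, -1.
Their magnitudes are: 2, 4, 1.
Zeros with |z| < R = 2.5: 2, -1.
Count = 2.
By the argument principle, (1/2πi) ∮_{|z|=R} p'(z)/p(z) dz equals exactly this count.

Number of zeros inside |z| < 2.5: 2.


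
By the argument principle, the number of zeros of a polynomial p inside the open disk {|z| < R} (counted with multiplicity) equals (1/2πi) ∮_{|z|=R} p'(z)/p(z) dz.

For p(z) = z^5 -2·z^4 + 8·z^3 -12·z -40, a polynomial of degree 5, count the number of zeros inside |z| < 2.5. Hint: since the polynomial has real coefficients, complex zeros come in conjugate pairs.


The zeros of p are: 2, (-1 + 1i), (-1 - 1i), (1 + 3i), (1 - 3i).
Their magnitudes are: 2, 1.414, 1.414, 3.162, 3.162.
Zeros with |z| < R = 2.5: 2, (-1 + 1i), (-1 - 1i).
Count = 3.
By the argument principle, (1/2πi) ∮_{|z|=R} p'(z)/p(z) dz equals exactly this count.

Number of zeros inside |z| < 2.5: 3.


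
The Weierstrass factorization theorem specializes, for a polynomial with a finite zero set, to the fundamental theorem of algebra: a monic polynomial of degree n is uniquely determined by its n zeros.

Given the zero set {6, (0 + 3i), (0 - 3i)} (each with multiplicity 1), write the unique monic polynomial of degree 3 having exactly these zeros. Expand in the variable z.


The polynomial is p(z) = ∏_{α ∈ S} (z − α), where S = {6, (0 + 3i), (0 - 3i)}.
Expanding the product yields: p(z) = z^3 -6·z^2 + 9·z -54.
Note conjugate pairs combine to real quadratics: (z − (0+3i))(z − (0−3i)) = z² + 9.
The resulting polynomial has degree 3 and real coefficients as required.

p(z) = z^3 -6·z^2 + 9·z -54.


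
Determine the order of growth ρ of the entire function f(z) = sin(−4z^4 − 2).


Write sin(w) = (e^{iw} ± e^{−iw})/(2 or 2i), so |sin(w)| ≤ e^{|w|}. With w = −4z^4 − 2, |w| ≤ 4r^4 + 2 on |z|=r, giving M(r) ≤ e^{4r^4 + 2} and ρ ≤ 4. For the lower bound, choose z on |z|=r with -4z^4 purely imaginary of modulus 4r^4; then |sin(−4z^4 − 2)| grows like e^{4r^4}/2, so ρ ≥ 4. Hence ρ = 4.
Therefore ρ = 4.

Order ρ = 4.


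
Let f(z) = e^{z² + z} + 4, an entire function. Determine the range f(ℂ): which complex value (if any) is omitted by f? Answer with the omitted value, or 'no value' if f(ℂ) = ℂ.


Little Picard bounds the complement of f(ℂ) to at most one point.
The exponent g(z) = z² + z is a nonconstant polynomial, hence surjective onto ℂ. So e^{g(z)} takes every value in {e^w : w ∈ ℂ} = ℂ ∖ {0}. Adding 4 shifts the range to ℂ ∖ {4}. f omits exactly 4.

Omitted value: 4.


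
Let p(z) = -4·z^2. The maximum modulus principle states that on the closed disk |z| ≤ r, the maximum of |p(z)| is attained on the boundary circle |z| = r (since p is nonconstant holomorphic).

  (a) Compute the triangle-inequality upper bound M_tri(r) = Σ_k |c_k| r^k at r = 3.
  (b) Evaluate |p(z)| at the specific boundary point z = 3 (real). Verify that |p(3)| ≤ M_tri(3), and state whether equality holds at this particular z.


Coefficients: c_0 = 0, c_1 = 0, c_2 = -4. Radius r = 3.
Part (a). Triangle bound: M_tri(r) = Σ_k |c_k| r^k
  = |0|·3^0 + |0|·3^1 + |-4|·3^2
  = 0 + 0 + 36 = 36.
This bounds M(r) := max_{|z|=r} |p(z)| from above; equality holds iff all terms c_k z^k can be made to align in phase at a single z on |z|=r.
Part (b). At z = 3 (real, on the circle |z| = r):
  p(3) = (0)·3^0 + (0)·3^1 + (-4)·3^2 = -36.
  |p(3)| = 36.
Since all nonzero coefficients share the same sign, |p(3)| = 36 = M_tri(3); the triangle bound is attained at z = 3, so in fact M(r) = 36.

M_tri(3) = 36; |p(3)| = 36; equality at z=3: yes.


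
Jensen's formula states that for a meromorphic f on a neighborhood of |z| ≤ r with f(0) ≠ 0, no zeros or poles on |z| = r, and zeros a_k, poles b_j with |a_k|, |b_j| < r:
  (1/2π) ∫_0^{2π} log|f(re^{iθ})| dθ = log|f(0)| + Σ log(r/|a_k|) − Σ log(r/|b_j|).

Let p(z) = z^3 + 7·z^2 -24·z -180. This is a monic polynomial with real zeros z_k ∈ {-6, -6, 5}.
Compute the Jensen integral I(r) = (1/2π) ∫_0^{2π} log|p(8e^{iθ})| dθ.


Zeros: -6, -6, 5; r = 8.
Inside |z| < r: -6, -6, 5. Outside (|z| ≥ r): ∅.
p(0) = -180, so log|p(0)| = log(180) = 5.1930.
Apply Jensen: I(r) = log|p(0)| + Σ_k log(r/|z_k|), summed over zeros inside |z| < r.
  log(r/|z_k|) for z_k = -6: log(8/6) = 0.2877
  log(r/|z_k|) for z_k = -6: log(8/6) = 0.2877
  log(r/|z_k|) for z_k = 5: log(8/5) = 0.4700
Sum over inside zeros: 1.0454.
I(r) = log|p(0)| + (inside sum) = 5.1930 + 1.0454 = 6.2383.
Closed form (all zeros inside, monic): I(r) = n·log(r) = 3·log(8) = 6.2383. ✓

I(r) ≈ 6.2383.


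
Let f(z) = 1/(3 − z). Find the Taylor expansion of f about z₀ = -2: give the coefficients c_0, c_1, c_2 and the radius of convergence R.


Let w = z − z₀, so z = z₀ + w.
Then 3 − z = 3 − (z₀ + w) = (3 − z₀) − w = 5 − w.
f(z) = 1/(5 − w) = (1/(5)) · 1/(1 − w/(5)) = Σ_{n≥0} w^n / (5)^(n+1).
So c_n = 1/(5)^(n+1):
  c_0 = 1/(5)^1 = 1/5.
  c_1 = 1/(5)^2 = 1/25.
  c_2 = 1/(5)^3 = 1/125.
The series is valid for |w/d| < 1, i.e. |z − z₀| < |d|.
Radius of convergence: R = |3 − z₀| = |5| = 5 (distance from z₀ to the singularity z = 3).

c_0 = 1/5, c_1 = 1/25, c_2 = 1/125; R = 5.


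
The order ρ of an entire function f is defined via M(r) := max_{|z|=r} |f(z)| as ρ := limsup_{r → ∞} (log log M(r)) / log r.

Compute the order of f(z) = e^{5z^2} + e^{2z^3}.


Each summand is entire of order 2 and 3 respectively (as in the single-exponential case). The order of a sum is at most the max of the orders, so ρ ≤ 3. For the lower bound: on |z|=r choose arg z so that 2z^3 is real positive; then |e^{2z^3}| = e^{2r^3} while |e^{5z^2}| ≤ e^{5r^2} = o(e^{2r^3}). So |f| ≥ e^{2r^3}(1 − o(1)) and ρ ≥ 3. Hence ρ = max(2, 3) = 3.
Therefore ρ = 3.

Order ρ = 3.


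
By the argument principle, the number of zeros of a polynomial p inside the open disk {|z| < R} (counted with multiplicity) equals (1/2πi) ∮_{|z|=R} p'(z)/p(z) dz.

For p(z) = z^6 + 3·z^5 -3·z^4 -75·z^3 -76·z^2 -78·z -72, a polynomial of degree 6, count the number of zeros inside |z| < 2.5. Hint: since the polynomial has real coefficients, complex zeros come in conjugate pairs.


The zeros of p are: (-3 + 3i), (-3 - 3i), (0 + 1i), (0 - 1i), 4, -1.
Their magnitudes are: 4.243, 4.243, 1, 1, 4, 1.
Zeros with |z| < R = 2.5: (0 + 1i), (0 - 1i), -1.
Count = 3.
By the argument principle, (1/2πi) ∮_{|z|=R} p'(z)/p(z) dz equals exactly this count.

Number of zeros inside |z| < 2.5: 3.


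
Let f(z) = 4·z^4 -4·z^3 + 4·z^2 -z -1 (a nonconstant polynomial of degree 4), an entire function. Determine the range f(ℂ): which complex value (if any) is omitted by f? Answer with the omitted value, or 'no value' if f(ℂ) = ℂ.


Little Picard bounds the complement of f(ℂ) to at most one point.
For every w ∈ ℂ, the equation p(z) − w = 0 is a nonconstant polynomial in z and hence has at least one root by the fundamental theorem of algebra. So p is surjective onto ℂ, omitting no value.

Omitted value: no value.
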